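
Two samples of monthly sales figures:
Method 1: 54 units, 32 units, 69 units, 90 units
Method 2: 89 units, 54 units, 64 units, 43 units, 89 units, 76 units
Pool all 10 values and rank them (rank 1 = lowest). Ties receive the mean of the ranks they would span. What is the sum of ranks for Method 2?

Sorted (ascending): 32, 43, 54, 54, 64, 69, 76, 89, 89, 90
The 2 values of 54 occupy positions 3–4 → average rank (3+4)/2 = 3.5.
The 2 values of 89 occupy positions 8–9 → average rank (8+9)/2 = 8.5.
Method 2 values → pooled ranks: 89→8.5, 54→3.5, 64→5, 43→2, 89→8.5, 76→7
Rank sum = 8.5 + 3.5 + 5 + 2 + 8.5 + 7 = 34.5

34.5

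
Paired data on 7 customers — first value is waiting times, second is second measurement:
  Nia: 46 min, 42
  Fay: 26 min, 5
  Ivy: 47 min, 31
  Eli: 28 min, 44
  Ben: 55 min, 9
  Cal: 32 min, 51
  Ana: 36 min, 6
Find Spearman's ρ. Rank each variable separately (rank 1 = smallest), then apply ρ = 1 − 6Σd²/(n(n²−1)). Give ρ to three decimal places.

0.000

Ranks of variable 1: 5, 1, 6, 2, 7, 3, 4
Ranks of variable 2: 5, 1, 4, 6, 3, 7, 2
d = r₁ − r₂: 0, 0, 2, -4, 4, -4, 2
d²: 0, 0, 4, 16, 16, 16, 4; Σd² = 56
ρ = 1 − 6·56/(7·48) = 1 − 336/336 = 0.000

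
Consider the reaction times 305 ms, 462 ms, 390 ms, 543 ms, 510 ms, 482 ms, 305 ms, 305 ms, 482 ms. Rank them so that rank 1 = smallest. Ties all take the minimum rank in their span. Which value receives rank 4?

Sorted (ascending): 305, 305, 305, 390, 462, 482, 482, 510, 543
The 3 values of 305 occupy positions 1–3 → each gets rank 1.
The 2 values of 482 occupy positions 6–7 → each gets rank 6.
Rank 4 → value 390.

390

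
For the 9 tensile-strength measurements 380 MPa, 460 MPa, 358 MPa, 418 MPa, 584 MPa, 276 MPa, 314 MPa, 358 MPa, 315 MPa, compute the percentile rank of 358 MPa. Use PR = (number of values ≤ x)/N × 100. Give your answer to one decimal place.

N = 9.
Strictly below 358: 3. Equal to 358: 2.
PR = 5/9 × 100 = 55.6

55.6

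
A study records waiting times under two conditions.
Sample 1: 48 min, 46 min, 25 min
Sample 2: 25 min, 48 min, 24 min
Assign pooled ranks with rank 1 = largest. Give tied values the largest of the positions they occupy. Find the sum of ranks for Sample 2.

Sorted (descending): 48, 48, 46, 25, 25, 24
The 2 values of 48 occupy positions 1–2 → each gets rank 2.
The 2 values of 25 occupy positions 4–5 → each gets rank 5.
Sample 2 values → pooled ranks: 25→5, 48→2, 24→6
Rank sum = 5 + 2 + 6 = 13

13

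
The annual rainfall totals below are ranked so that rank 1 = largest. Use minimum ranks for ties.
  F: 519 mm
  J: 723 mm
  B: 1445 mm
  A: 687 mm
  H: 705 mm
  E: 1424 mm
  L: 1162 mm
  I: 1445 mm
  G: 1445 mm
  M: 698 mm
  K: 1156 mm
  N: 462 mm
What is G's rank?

Sorted (descending): 1445, 1445, 1445, 1424, 1162, 1156, 723, 705, 698, 687, 519, 462
The 3 values of 1445 occupy positions 1–3 → each gets rank 1.
G has value 1445 mm → rank 1.

1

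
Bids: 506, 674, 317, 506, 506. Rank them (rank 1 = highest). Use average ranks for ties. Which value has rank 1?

Sorted (descending): 674, 506, 506, 506, 317
The 3 values of 506 occupy positions 2–4 → average rank 3.
Rank 1 → value 674.

674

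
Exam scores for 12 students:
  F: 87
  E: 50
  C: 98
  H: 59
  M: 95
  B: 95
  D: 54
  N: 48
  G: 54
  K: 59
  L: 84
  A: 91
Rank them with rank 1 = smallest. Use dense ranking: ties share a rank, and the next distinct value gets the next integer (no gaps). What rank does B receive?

Sorted (ascending): 48, 50, 54, 54, 59, 59, 84, 87, 91, 95, 95, 98
The 2 values of 54 share dense rank 3.
The 2 values of 59 share dense rank 4.
The 2 values of 95 share dense rank 8.
Remaining distinct values take the next consecutive integers.
B has value 95 → rank 8.

8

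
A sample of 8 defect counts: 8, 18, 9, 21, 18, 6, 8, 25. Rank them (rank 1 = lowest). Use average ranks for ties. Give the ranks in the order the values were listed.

Sorted (ascending): 6, 8, 8, 9, 18, 18, 21, 25
The 2 values of 8 occupy positions 2–3 → average rank (2+3)/2 = 2.5.
The 2 values of 18 occupy positions 5–6 → average rank (5+6)/2 = 5.5.

2.5, 5.5, 4, 7, 5.5, 1, 2.5, 8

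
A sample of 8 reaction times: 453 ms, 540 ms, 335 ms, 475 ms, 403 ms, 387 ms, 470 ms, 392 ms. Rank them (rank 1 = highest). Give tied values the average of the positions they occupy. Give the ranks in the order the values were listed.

4, 1, 8, 2, 5, 7, 3, 6

Sorted (descending): 540, 475, 470, 453, 403, 392, 387, 335
No ties — each value takes its position as its rank.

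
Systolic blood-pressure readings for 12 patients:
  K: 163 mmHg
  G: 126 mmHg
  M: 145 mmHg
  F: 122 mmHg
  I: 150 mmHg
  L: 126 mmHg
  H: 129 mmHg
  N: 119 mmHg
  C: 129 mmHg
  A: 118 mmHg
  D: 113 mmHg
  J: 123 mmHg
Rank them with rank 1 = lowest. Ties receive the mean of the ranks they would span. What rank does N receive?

3

Sorted (ascending): 113, 118, 119, 122, 123, 126, 126, 129, 129, 145, 150, 163
The 2 values of 126 occupy positions 6–7 → average rank (6+7)/2 = 6.5.
The 2 values of 129 occupy positions 8–9 → average rank (8+9)/2 = 8.5.
N has value 119 mmHg → rank 3.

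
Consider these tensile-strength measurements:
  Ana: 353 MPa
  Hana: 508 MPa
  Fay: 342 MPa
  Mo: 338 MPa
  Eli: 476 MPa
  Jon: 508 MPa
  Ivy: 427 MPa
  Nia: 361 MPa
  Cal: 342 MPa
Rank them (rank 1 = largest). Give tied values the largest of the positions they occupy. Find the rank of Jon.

Sorted (descending): 508, 508, 476, 427, 361, 353, 342, 342, 338
The 2 values of 508 occupy positions 1–2 → each gets rank 2.
The 2 values of 342 occupy positions 7–8 → each gets rank 8.
Jon has value 508 MPa → rank 2.

2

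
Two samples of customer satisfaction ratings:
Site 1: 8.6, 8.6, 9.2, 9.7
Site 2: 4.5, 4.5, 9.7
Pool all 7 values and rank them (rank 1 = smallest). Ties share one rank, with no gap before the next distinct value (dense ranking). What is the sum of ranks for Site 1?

11

Sorted (ascending): 4.5, 4.5, 8.6, 8.6, 9.2, 9.7, 9.7
The 2 values of 4.5 share dense rank 1.
The 2 values of 8.6 share dense rank 2.
The 2 values of 9.7 share dense rank 4.
Remaining distinct values take the next consecutive integers.
Site 1 values → pooled ranks: 8.6→2, 8.6→2, 9.2→3, 9.7→4
Rank sum = 2 + 2 + 3 + 4 = 11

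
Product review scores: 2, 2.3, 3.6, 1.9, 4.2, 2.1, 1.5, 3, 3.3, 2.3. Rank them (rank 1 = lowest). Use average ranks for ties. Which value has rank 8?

Sorted (ascending): 1.5, 1.9, 2, 2.1, 2.3, 2.3, 3, 3.3, 3.6, 4.2
The 2 values of 2.3 occupy positions 5–6 → average rank (5+6)/2 = 5.5.
Rank 8 → value 3.3.

3.3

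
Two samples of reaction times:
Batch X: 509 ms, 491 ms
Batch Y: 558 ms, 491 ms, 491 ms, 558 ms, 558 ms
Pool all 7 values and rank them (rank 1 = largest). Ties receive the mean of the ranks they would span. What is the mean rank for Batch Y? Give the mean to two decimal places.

3.60

Sorted (descending): 558, 558, 558, 509, 491, 491, 491
The 3 values of 558 occupy positions 1–3 → average rank 2.
The 3 values of 491 occupy positions 5–7 → average rank 6.
Batch Y values → pooled ranks: 558→2, 491→6, 491→6, 558→2, 558→2
Mean rank = (2 + 6 + 6 + 2 + 2) / 5 = 3.60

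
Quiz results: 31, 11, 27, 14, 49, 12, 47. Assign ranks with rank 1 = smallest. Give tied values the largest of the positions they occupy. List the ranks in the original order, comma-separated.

5, 1, 4, 3, 7, 2, 6

Sorted (ascending): 11, 12, 14, 27, 31, 47, 49
No ties — each value takes its position as its rank.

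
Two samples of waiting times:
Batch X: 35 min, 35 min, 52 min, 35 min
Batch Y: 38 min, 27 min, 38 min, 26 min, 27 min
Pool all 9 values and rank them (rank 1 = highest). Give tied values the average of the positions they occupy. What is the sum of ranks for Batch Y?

Sorted (descending): 52, 38, 38, 35, 35, 35, 27, 27, 26
The 2 values of 38 occupy positions 2–3 → average rank (2+3)/2 = 2.5.
The 3 values of 35 occupy positions 4–6 → average rank 5.
The 2 values of 27 occupy positions 7–8 → average rank (7+8)/2 = 7.5.
Batch Y values → pooled ranks: 38→2.5, 27→7.5, 38→2.5, 26→9, 27→7.5
Rank sum = 2.5 + 7.5 + 2.5 + 9 + 7.5 = 29

29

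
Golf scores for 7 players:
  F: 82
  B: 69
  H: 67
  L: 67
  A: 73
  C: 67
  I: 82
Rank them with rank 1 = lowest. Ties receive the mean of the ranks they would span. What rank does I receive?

6.5

Sorted (ascending): 67, 67, 67, 69, 73, 82, 82
The 3 values of 67 occupy positions 1–3 → average rank 2.
The 2 values of 82 occupy positions 6–7 → average rank (6+7)/2 = 6.5.
I has value 82 → rank 6.5.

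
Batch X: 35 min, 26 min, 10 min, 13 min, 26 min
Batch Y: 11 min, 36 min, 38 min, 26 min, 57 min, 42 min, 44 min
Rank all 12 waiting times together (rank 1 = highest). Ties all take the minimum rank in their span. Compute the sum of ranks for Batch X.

42

Sorted (descending): 57, 44, 42, 38, 36, 35, 26, 26, 26, 13, 11, 10
The 3 values of 26 occupy positions 7–9 → each gets rank 7.
Batch X values → pooled ranks: 35→6, 26→7, 10→12, 13→10, 26→7
Rank sum = 6 + 7 + 12 + 10 + 7 = 42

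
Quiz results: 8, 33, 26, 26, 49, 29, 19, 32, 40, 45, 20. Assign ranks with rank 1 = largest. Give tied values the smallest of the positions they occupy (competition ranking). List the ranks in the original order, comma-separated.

11, 4, 7, 7, 1, 6, 10, 5, 3, 2, 9

Sorted (descending): 49, 45, 40, 33, 32, 29, 26, 26, 20, 19, 8
The 2 values of 26 occupy positions 7–8 → each gets rank 7.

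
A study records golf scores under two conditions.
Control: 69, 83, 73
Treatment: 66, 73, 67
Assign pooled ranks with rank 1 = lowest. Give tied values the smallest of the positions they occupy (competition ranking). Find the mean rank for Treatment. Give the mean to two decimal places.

Sorted (ascending): 66, 67, 69, 73, 73, 83
The 2 values of 73 occupy positions 4–5 → each gets rank 4.
Treatment values → pooled ranks: 66→1, 73→4, 67→2
Mean rank = (1 + 4 + 2) / 3 = 2.33

2.33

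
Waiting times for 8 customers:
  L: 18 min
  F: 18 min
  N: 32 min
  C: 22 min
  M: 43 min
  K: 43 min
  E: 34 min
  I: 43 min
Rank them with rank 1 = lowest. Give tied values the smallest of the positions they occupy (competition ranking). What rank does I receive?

6

Sorted (ascending): 18, 18, 22, 32, 34, 43, 43, 43
The 2 values of 18 occupy positions 1–2 → each gets rank 1.
The 3 values of 43 occupy positions 6–8 → each gets rank 6.
I has value 43 min → rank 6.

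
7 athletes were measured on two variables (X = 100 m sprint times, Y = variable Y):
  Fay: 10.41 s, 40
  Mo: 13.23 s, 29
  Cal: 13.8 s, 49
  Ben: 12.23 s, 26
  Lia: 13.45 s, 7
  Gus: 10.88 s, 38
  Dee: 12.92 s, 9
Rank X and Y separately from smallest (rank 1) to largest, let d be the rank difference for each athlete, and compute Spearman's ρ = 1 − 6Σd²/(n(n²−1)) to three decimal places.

-0.143

Ranks of variable 1: 1, 5, 7, 3, 6, 2, 4
Ranks of variable 2: 6, 4, 7, 3, 1, 5, 2
d = r₁ − r₂: -5, 1, 0, 0, 5, -3, 2
d²: 25, 1, 0, 0, 25, 9, 4; Σd² = 64
ρ = 1 − 6·64/(7·48) = 1 − 384/336 = -0.143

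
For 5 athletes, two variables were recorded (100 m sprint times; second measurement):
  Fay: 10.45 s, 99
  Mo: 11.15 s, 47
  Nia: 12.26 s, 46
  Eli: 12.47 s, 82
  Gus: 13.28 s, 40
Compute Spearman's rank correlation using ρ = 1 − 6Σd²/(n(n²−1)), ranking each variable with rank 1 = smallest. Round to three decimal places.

-0.700

Ranks of variable 1: 1, 2, 3, 4, 5
Ranks of variable 2: 5, 3, 2, 4, 1
d = r₁ − r₂: -4, -1, 1, 0, 4
d²: 16, 1, 1, 0, 16; Σd² = 34
ρ = 1 − 6·34/(5·24) = 1 − 204/120 = -0.700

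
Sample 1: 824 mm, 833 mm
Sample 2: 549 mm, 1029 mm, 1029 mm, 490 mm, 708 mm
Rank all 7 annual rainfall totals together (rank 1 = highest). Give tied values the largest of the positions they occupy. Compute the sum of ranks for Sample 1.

7

Sorted (descending): 1029, 1029, 833, 824, 708, 549, 490
The 2 values of 1029 occupy positions 1–2 → each gets rank 2.
Sample 1 values → pooled ranks: 824→4, 833→3
Rank sum = 4 + 3 = 7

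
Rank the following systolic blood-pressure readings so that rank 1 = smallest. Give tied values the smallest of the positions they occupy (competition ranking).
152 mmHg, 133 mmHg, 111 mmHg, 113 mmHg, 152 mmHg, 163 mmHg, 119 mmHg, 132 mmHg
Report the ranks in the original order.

Sorted (ascending): 111, 113, 119, 132, 133, 152, 152, 163
The 2 values of 152 occupy positions 6–7 → each gets rank 6.

6, 5, 1, 2, 6, 8, 3, 4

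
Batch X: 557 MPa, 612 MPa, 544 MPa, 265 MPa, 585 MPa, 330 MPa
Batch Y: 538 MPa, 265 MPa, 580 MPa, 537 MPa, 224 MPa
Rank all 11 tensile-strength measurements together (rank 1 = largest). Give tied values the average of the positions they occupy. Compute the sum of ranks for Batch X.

Sorted (descending): 612, 585, 580, 557, 544, 538, 537, 330, 265, 265, 224
The 2 values of 265 occupy positions 9–10 → average rank (9+10)/2 = 9.5.
Batch X values → pooled ranks: 557→4, 612→1, 544→5, 265→9.5, 585→2, 330→8
Rank sum = 4 + 1 + 5 + 9.5 + 2 + 8 = 29.5

29.5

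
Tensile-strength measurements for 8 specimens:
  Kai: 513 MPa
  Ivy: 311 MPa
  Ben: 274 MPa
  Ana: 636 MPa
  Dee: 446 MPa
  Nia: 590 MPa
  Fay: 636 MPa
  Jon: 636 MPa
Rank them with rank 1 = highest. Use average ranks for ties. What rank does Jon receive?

2

Sorted (descending): 636, 636, 636, 590, 513, 446, 311, 274
The 3 values of 636 occupy positions 1–3 → average rank 2.
Jon has value 636 MPa → rank 2.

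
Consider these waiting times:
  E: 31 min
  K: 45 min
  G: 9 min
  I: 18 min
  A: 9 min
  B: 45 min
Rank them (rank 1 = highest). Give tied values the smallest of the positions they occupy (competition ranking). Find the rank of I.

4

Sorted (descending): 45, 45, 31, 18, 9, 9
The 2 values of 45 occupy positions 1–2 → each gets rank 1.
The 2 values of 9 occupy positions 5–6 → each gets rank 5.
I has value 18 min → rank 4.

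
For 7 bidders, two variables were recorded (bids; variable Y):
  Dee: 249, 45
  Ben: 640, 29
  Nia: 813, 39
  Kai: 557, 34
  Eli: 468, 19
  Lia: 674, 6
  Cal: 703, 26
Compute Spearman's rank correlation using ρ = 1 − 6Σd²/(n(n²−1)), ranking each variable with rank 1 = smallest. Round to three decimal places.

Ranks of variable 1: 1, 4, 7, 3, 2, 5, 6
Ranks of variable 2: 7, 4, 6, 5, 2, 1, 3
d = r₁ − r₂: -6, 0, 1, -2, 0, 4, 3
d²: 36, 0, 1, 4, 0, 16, 9; Σd² = 66
ρ = 1 − 6·66/(7·48) = 1 − 396/336 = -0.179

-0.179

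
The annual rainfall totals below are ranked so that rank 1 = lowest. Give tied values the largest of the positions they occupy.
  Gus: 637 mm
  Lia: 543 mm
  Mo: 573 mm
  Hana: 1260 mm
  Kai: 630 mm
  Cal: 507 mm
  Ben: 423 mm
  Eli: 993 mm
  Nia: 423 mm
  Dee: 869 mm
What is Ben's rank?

Sorted (ascending): 423, 423, 507, 543, 573, 630, 637, 869, 993, 1260
The 2 values of 423 occupy positions 1–2 → each gets rank 2.
Ben has value 423 mm → rank 2.

2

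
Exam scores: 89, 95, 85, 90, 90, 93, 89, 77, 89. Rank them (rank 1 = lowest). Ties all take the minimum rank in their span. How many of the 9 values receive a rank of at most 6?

7

Sorted (ascending): 77, 85, 89, 89, 89, 90, 90, 93, 95
The 3 values of 89 occupy positions 3–5 → each gets rank 3.
The 2 values of 90 occupy positions 6–7 → each gets rank 6.
Ranks ≤ 6: {1, 2, 3, 3, 3, 6, 6} → 7 values.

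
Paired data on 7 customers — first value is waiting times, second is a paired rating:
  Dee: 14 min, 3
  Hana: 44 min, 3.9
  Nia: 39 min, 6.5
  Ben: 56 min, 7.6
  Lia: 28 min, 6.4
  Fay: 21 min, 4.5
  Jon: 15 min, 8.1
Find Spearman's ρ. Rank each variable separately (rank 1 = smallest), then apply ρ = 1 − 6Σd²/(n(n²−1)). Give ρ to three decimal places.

0.250

Ranks of variable 1: 1, 6, 5, 7, 4, 3, 2
Ranks of variable 2: 1, 2, 5, 6, 4, 3, 7
d = r₁ − r₂: 0, 4, 0, 1, 0, 0, -5
d²: 0, 16, 0, 1, 0, 0, 25; Σd² = 42
ρ = 1 − 6·42/(7·48) = 1 − 252/336 = 0.250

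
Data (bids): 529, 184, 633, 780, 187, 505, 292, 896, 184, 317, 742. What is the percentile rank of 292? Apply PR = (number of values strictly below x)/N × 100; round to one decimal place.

27.3

N = 11.
Strictly below 292: 3. Equal to 292: 1.
PR = 3/11 × 100 = 27.3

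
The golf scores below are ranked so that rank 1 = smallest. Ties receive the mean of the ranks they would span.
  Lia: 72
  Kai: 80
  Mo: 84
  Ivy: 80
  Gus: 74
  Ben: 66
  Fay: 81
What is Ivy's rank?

Sorted (ascending): 66, 72, 74, 80, 80, 81, 84
The 2 values of 80 occupy positions 4–5 → average rank (4+5)/2 = 4.5.
Ivy has value 80 → rank 4.5.

4.5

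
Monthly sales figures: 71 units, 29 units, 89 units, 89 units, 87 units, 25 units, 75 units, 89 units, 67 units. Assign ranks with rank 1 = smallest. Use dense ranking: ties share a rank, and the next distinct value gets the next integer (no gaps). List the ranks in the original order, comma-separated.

4, 2, 7, 7, 6, 1, 5, 7, 3

Sorted (ascending): 25, 29, 67, 71, 75, 87, 89, 89, 89
The 3 values of 89 share dense rank 7.
Remaining distinct values take the next consecutive integers.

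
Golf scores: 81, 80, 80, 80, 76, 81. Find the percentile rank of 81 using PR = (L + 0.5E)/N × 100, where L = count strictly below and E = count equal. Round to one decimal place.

N = 6.
Strictly below 81: 4. Equal to 81: 2.
PR = (4 + 0.5·2)/6 × 100 = 83.3

83.3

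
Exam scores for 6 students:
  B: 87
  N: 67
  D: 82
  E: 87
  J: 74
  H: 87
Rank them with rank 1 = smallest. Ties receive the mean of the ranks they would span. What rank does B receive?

5

Sorted (ascending): 67, 74, 82, 87, 87, 87
The 3 values of 87 occupy positions 4–6 → average rank 5.
B has value 87 → rank 5.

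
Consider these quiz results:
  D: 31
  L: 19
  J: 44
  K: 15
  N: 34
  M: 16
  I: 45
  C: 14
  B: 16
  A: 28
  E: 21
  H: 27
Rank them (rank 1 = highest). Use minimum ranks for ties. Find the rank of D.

4

Sorted (descending): 45, 44, 34, 31, 28, 27, 21, 19, 16, 16, 15, 14
The 2 values of 16 occupy positions 9–10 → each gets rank 9.
D has value 31 → rank 4.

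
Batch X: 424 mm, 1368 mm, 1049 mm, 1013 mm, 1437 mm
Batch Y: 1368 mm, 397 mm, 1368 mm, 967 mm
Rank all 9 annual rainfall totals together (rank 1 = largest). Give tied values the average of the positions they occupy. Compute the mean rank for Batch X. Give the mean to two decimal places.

Sorted (descending): 1437, 1368, 1368, 1368, 1049, 1013, 967, 424, 397
The 3 values of 1368 occupy positions 2–4 → average rank 3.
Batch X values → pooled ranks: 424→8, 1368→3, 1049→5, 1013→6, 1437→1
Mean rank = (8 + 3 + 5 + 6 + 1) / 5 = 4.60

4.60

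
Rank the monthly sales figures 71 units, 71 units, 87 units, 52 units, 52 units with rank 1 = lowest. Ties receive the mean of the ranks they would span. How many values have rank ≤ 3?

2

Sorted (ascending): 52, 52, 71, 71, 87
The 2 values of 52 occupy positions 1–2 → average rank (1+2)/2 = 1.5.
The 2 values of 71 occupy positions 3–4 → average rank (3+4)/2 = 3.5.
Ranks ≤ 3: {1.5, 1.5} → 2 values.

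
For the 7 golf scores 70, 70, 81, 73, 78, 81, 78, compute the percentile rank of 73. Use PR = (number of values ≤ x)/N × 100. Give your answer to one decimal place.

42.9

N = 7.
Strictly below 73: 2. Equal to 73: 1.
PR = 3/7 × 100 = 42.9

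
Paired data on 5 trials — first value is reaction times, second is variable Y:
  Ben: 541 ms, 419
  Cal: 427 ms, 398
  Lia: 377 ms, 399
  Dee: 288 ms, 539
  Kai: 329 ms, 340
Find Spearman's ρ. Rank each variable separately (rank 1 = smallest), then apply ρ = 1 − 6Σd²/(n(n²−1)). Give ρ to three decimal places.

Ranks of variable 1: 5, 4, 3, 1, 2
Ranks of variable 2: 4, 2, 3, 5, 1
d = r₁ − r₂: 1, 2, 0, -4, 1
d²: 1, 4, 0, 16, 1; Σd² = 22
ρ = 1 − 6·22/(5·24) = 1 − 132/120 = -0.100

-0.100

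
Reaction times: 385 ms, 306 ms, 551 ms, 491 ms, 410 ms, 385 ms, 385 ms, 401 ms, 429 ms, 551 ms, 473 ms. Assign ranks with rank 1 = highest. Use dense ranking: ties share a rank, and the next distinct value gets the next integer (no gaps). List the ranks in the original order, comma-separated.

7, 8, 1, 2, 5, 7, 7, 6, 4, 1, 3

Sorted (descending): 551, 551, 491, 473, 429, 410, 401, 385, 385, 385, 306
The 2 values of 551 share dense rank 1.
The 3 values of 385 share dense rank 7.
Remaining distinct values take the next consecutive integers.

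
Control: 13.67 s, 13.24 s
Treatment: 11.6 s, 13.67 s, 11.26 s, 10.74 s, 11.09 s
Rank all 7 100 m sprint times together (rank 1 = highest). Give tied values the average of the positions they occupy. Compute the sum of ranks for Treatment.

23.5

Sorted (descending): 13.67, 13.67, 13.24, 11.6, 11.26, 11.09, 10.74
The 2 values of 13.67 occupy positions 1–2 → average rank (1+2)/2 = 1.5.
Treatment values → pooled ranks: 11.6→4, 13.67→1.5, 11.26→5, 10.74→7, 11.09→6
Rank sum = 4 + 1.5 + 5 + 7 + 6 = 23.5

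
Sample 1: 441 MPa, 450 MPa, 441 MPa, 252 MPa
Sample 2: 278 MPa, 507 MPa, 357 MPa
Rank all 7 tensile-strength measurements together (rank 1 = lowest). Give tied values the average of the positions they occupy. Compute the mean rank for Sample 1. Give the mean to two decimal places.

4.00

Sorted (ascending): 252, 278, 357, 441, 441, 450, 507
The 2 values of 441 occupy positions 4–5 → average rank (4+5)/2 = 4.5.
Sample 1 values → pooled ranks: 441→4.5, 450→6, 441→4.5, 252→1
Mean rank = (4.5 + 6 + 4.5 + 1) / 4 = 4.00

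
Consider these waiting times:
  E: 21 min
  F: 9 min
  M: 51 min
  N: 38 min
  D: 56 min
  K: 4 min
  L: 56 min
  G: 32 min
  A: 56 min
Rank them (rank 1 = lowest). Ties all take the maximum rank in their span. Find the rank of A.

9

Sorted (ascending): 4, 9, 21, 32, 38, 51, 56, 56, 56
The 3 values of 56 occupy positions 7–9 → each gets rank 9.
A has value 56 min → rank 9.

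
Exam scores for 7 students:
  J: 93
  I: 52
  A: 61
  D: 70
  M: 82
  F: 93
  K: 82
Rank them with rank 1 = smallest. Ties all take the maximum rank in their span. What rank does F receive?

7

Sorted (ascending): 52, 61, 70, 82, 82, 93, 93
The 2 values of 82 occupy positions 4–5 → each gets rank 5.
The 2 values of 93 occupy positions 6–7 → each gets rank 7.
F has value 93 → rank 7.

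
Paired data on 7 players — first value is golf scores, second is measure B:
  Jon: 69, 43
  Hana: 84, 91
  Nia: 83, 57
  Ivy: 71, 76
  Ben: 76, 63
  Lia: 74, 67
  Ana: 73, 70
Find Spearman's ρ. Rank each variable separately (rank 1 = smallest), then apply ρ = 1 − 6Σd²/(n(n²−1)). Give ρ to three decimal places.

Ranks of variable 1: 1, 7, 6, 2, 5, 4, 3
Ranks of variable 2: 1, 7, 2, 6, 3, 4, 5
d = r₁ − r₂: 0, 0, 4, -4, 2, 0, -2
d²: 0, 0, 16, 16, 4, 0, 4; Σd² = 40
ρ = 1 − 6·40/(7·48) = 1 − 240/336 = 0.286

0.286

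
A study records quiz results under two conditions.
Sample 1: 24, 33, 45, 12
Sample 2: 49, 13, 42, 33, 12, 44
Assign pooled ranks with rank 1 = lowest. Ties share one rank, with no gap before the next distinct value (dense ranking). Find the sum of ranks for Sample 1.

Sorted (ascending): 12, 12, 13, 24, 33, 33, 42, 44, 45, 49
The 2 values of 12 share dense rank 1.
The 2 values of 33 share dense rank 4.
Remaining distinct values take the next consecutive integers.
Sample 1 values → pooled ranks: 24→3, 33→4, 45→7, 12→1
Rank sum = 3 + 4 + 7 + 1 = 15

15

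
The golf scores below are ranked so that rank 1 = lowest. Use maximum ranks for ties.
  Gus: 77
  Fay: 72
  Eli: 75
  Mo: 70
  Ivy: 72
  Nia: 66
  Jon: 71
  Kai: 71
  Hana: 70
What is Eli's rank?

8

Sorted (ascending): 66, 70, 70, 71, 71, 72, 72, 75, 77
The 2 values of 70 occupy positions 2–3 → each gets rank 3.
The 2 values of 71 occupy positions 4–5 → each gets rank 5.
The 2 values of 72 occupy positions 6–7 → each gets rank 7.
Eli has value 75 → rank 8.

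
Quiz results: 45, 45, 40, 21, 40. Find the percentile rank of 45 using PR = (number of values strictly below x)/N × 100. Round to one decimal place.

60.0

N = 5.
Strictly below 45: 3. Equal to 45: 2.
PR = 3/5 × 100 = 60.0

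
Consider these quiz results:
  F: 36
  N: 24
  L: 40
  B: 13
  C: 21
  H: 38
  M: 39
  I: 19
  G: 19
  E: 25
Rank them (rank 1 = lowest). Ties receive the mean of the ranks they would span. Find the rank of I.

Sorted (ascending): 13, 19, 19, 21, 24, 25, 36, 38, 39, 40
The 2 values of 19 occupy positions 2–3 → average rank (2+3)/2 = 2.5.
I has value 19 → rank 2.5.

2.5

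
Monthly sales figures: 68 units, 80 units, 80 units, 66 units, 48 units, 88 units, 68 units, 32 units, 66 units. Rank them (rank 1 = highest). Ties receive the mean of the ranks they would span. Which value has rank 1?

Sorted (descending): 88, 80, 80, 68, 68, 66, 66, 48, 32
The 2 values of 80 occupy positions 2–3 → average rank (2+3)/2 = 2.5.
The 2 values of 68 occupy positions 4–5 → average rank (4+5)/2 = 4.5.
The 2 values of 66 occupy positions 6–7 → average rank (6+7)/2 = 6.5.
Rank 1 → value 88.

88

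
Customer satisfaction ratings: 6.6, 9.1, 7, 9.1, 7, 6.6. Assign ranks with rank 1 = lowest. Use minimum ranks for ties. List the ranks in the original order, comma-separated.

1, 5, 3, 5, 3, 1

Sorted (ascending): 6.6, 6.6, 7, 7, 9.1, 9.1
The 2 values of 6.6 occupy positions 1–2 → each gets rank 1.
The 2 values of 7 occupy positions 3–4 → each gets rank 3.
The 2 values of 9.1 occupy positions 5–6 → each gets rank 5.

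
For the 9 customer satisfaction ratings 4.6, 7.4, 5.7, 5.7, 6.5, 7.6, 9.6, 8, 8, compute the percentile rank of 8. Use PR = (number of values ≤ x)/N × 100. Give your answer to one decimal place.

N = 9.
Strictly below 8: 6. Equal to 8: 2.
PR = 8/9 × 100 = 88.9

88.9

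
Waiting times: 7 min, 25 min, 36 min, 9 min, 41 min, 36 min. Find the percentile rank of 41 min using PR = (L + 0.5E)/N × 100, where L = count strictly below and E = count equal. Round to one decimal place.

91.7

N = 6.
Strictly below 41: 5. Equal to 41: 1.
PR = (5 + 0.5·1)/6 × 100 = 91.7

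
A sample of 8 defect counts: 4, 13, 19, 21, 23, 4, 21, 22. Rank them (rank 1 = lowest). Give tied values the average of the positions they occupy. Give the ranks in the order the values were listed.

Sorted (ascending): 4, 4, 13, 19, 21, 21, 22, 23
The 2 values of 4 occupy positions 1–2 → average rank (1+2)/2 = 1.5.
The 2 values of 21 occupy positions 5–6 → average rank (5+6)/2 = 5.5.

1.5, 3, 4, 5.5, 8, 1.5, 5.5, 7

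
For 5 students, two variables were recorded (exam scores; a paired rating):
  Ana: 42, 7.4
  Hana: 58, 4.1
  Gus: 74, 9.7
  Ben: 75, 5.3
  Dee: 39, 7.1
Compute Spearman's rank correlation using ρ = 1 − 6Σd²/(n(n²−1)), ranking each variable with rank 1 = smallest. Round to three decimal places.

-0.100

Ranks of variable 1: 2, 3, 4, 5, 1
Ranks of variable 2: 4, 1, 5, 2, 3
d = r₁ − r₂: -2, 2, -1, 3, -2
d²: 4, 4, 1, 9, 4; Σd² = 22
ρ = 1 − 6·22/(5·24) = 1 − 132/120 = -0.100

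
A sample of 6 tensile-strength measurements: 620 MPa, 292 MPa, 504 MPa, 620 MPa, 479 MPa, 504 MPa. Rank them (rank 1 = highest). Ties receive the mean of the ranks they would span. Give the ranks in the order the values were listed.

Sorted (descending): 620, 620, 504, 504, 479, 292
The 2 values of 620 occupy positions 1–2 → average rank (1+2)/2 = 1.5.
The 2 values of 504 occupy positions 3–4 → average rank (3+4)/2 = 3.5.

1.5, 6, 3.5, 1.5, 5, 3.5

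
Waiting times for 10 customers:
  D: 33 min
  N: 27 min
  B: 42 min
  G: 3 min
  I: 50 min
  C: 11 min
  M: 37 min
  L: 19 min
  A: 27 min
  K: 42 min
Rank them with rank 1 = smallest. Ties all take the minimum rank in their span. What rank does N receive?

4

Sorted (ascending): 3, 11, 19, 27, 27, 33, 37, 42, 42, 50
The 2 values of 27 occupy positions 4–5 → each gets rank 4.
The 2 values of 42 occupy positions 8–9 → each gets rank 8.
N has value 27 min → rank 4.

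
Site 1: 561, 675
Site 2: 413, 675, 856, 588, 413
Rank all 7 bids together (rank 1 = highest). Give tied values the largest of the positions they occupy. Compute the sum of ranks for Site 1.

8

Sorted (descending): 856, 675, 675, 588, 561, 413, 413
The 2 values of 675 occupy positions 2–3 → each gets rank 3.
The 2 values of 413 occupy positions 6–7 → each gets rank 7.
Site 1 values → pooled ranks: 561→5, 675→3
Rank sum = 5 + 3 = 8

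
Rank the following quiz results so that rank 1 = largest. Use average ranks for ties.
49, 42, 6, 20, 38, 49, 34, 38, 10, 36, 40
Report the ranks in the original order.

Sorted (descending): 49, 49, 42, 40, 38, 38, 36, 34, 20, 10, 6
The 2 values of 49 occupy positions 1–2 → average rank (1+2)/2 = 1.5.
The 2 values of 38 occupy positions 5–6 → average rank (5+6)/2 = 5.5.

1.5, 3, 11, 9, 5.5, 1.5, 8, 5.5, 10, 7, 4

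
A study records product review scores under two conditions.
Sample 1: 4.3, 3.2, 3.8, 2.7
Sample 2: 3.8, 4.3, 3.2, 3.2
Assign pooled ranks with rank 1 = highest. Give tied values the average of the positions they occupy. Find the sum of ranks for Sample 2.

17

Sorted (descending): 4.3, 4.3, 3.8, 3.8, 3.2, 3.2, 3.2, 2.7
The 2 values of 4.3 occupy positions 1–2 → average rank (1+2)/2 = 1.5.
The 2 values of 3.8 occupy positions 3–4 → average rank (3+4)/2 = 3.5.
The 3 values of 3.2 occupy positions 5–7 → average rank 6.
Sample 2 values → pooled ranks: 3.8→3.5, 4.3→1.5, 3.2→6, 3.2→6
Rank sum = 3.5 + 1.5 + 6 + 6 = 17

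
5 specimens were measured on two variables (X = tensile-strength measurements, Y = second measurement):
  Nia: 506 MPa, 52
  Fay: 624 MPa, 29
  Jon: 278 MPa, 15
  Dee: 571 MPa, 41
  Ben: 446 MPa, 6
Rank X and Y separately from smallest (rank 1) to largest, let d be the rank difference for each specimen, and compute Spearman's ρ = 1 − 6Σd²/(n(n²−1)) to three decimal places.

Ranks of variable 1: 3, 5, 1, 4, 2
Ranks of variable 2: 5, 3, 2, 4, 1
d = r₁ − r₂: -2, 2, -1, 0, 1
d²: 4, 4, 1, 0, 1; Σd² = 10
ρ = 1 − 6·10/(5·24) = 1 − 60/120 = 0.500

0.500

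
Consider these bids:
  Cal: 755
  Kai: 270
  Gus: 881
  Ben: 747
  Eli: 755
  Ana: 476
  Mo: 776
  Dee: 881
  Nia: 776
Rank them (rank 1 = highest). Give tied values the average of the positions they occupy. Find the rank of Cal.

5.5

Sorted (descending): 881, 881, 776, 776, 755, 755, 747, 476, 270
The 2 values of 881 occupy positions 1–2 → average rank (1+2)/2 = 1.5.
The 2 values of 776 occupy positions 3–4 → average rank (3+4)/2 = 3.5.
The 2 values of 755 occupy positions 5–6 → average rank (5+6)/2 = 5.5.
Cal has value 755 → rank 5.5.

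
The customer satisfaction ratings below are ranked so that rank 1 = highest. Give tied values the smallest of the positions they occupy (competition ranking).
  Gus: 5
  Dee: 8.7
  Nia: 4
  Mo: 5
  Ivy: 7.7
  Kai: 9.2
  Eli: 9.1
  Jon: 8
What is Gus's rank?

6

Sorted (descending): 9.2, 9.1, 8.7, 8, 7.7, 5, 5, 4
The 2 values of 5 occupy positions 6–7 → each gets rank 6.
Gus has value 5 → rank 6.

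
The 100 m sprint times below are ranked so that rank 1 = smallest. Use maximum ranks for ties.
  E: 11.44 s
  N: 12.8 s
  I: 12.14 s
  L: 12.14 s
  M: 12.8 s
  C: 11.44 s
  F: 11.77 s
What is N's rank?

Sorted (ascending): 11.44, 11.44, 11.77, 12.14, 12.14, 12.8, 12.8
The 2 values of 11.44 occupy positions 1–2 → each gets rank 2.
The 2 values of 12.14 occupy positions 4–5 → each gets rank 5.
The 2 values of 12.8 occupy positions 6–7 → each gets rank 7.
N has value 12.8 s → rank 7.

7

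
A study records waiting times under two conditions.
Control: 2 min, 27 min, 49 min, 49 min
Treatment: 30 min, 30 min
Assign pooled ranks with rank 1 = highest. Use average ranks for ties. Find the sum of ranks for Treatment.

Sorted (descending): 49, 49, 30, 30, 27, 2
The 2 values of 49 occupy positions 1–2 → average rank (1+2)/2 = 1.5.
The 2 values of 30 occupy positions 3–4 → average rank (3+4)/2 = 3.5.
Treatment values → pooled ranks: 30→3.5, 30→3.5
Rank sum = 3.5 + 3.5 = 7

7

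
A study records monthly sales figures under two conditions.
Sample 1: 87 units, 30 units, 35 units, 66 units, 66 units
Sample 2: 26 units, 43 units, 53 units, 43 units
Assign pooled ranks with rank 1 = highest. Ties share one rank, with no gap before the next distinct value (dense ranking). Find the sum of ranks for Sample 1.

Sorted (descending): 87, 66, 66, 53, 43, 43, 35, 30, 26
The 2 values of 66 share dense rank 2.
The 2 values of 43 share dense rank 4.
Remaining distinct values take the next consecutive integers.
Sample 1 values → pooled ranks: 87→1, 30→6, 35→5, 66→2, 66→2
Rank sum = 1 + 6 + 5 + 2 + 2 = 16

16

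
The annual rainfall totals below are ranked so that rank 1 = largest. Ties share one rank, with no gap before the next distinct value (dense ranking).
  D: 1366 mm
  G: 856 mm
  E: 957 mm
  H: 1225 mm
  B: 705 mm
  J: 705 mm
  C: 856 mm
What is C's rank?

Sorted (descending): 1366, 1225, 957, 856, 856, 705, 705
The 2 values of 856 share dense rank 4.
The 2 values of 705 share dense rank 5.
Remaining distinct values take the next consecutive integers.
C has value 856 mm → rank 4.

4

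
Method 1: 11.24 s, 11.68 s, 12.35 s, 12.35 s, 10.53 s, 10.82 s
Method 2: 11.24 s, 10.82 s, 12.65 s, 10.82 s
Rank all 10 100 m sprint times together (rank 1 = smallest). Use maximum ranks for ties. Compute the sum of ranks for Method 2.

24

Sorted (ascending): 10.53, 10.82, 10.82, 10.82, 11.24, 11.24, 11.68, 12.35, 12.35, 12.65
The 3 values of 10.82 occupy positions 2–4 → each gets rank 4.
The 2 values of 11.24 occupy positions 5–6 → each gets rank 6.
The 2 values of 12.35 occupy positions 8–9 → each gets rank 9.
Method 2 values → pooled ranks: 11.24→6, 10.82→4, 12.65→10, 10.82→4
Rank sum = 6 + 4 + 10 + 4 = 24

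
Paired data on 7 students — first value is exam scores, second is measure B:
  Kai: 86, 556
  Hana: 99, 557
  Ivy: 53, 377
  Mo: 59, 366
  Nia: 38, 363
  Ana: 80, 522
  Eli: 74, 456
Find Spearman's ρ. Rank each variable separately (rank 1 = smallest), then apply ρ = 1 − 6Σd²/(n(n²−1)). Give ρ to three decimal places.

0.964

Ranks of variable 1: 6, 7, 2, 3, 1, 5, 4
Ranks of variable 2: 6, 7, 3, 2, 1, 5, 4
d = r₁ − r₂: 0, 0, -1, 1, 0, 0, 0
d²: 0, 0, 1, 1, 0, 0, 0; Σd² = 2
ρ = 1 − 6·2/(7·48) = 1 − 12/336 = 0.964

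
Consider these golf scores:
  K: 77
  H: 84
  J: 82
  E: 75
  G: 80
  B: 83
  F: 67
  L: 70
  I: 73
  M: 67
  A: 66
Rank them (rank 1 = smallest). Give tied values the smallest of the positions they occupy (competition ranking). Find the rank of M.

Sorted (ascending): 66, 67, 67, 70, 73, 75, 77, 80, 82, 83, 84
The 2 values of 67 occupy positions 2–3 → each gets rank 2.
M has value 67 → rank 2.

2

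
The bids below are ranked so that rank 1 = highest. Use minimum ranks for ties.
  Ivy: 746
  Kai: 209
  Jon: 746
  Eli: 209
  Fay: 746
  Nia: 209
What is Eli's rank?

Sorted (descending): 746, 746, 746, 209, 209, 209
The 3 values of 746 occupy positions 1–3 → each gets rank 1.
The 3 values of 209 occupy positions 4–6 → each gets rank 4.
Eli has value 209 → rank 4.

4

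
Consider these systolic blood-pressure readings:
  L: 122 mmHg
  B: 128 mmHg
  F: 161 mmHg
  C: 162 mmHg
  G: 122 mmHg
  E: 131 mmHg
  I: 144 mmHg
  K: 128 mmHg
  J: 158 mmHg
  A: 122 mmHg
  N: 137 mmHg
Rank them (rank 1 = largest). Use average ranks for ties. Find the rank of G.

Sorted (descending): 162, 161, 158, 144, 137, 131, 128, 128, 122, 122, 122
The 2 values of 128 occupy positions 7–8 → average rank (7+8)/2 = 7.5.
The 3 values of 122 occupy positions 9–11 → average rank 10.
G has value 122 mmHg → rank 10.

10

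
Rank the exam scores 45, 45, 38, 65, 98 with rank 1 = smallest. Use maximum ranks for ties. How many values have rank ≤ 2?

1

Sorted (ascending): 38, 45, 45, 65, 98
The 2 values of 45 occupy positions 2–3 → each gets rank 3.
Ranks ≤ 2: {1} → 1 value.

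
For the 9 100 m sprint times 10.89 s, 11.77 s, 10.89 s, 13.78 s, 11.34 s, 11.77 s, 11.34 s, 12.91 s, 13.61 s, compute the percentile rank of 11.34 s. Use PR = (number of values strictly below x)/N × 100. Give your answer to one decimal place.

N = 9.
Strictly below 11.34: 2. Equal to 11.34: 2.
PR = 2/9 × 100 = 22.2

22.2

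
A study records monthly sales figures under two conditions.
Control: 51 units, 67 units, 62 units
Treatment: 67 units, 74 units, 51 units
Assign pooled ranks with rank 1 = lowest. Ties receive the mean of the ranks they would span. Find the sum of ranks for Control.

Sorted (ascending): 51, 51, 62, 67, 67, 74
The 2 values of 51 occupy positions 1–2 → average rank (1+2)/2 = 1.5.
The 2 values of 67 occupy positions 4–5 → average rank (4+5)/2 = 4.5.
Control values → pooled ranks: 51→1.5, 67→4.5, 62→3
Rank sum = 1.5 + 4.5 + 3 = 9

9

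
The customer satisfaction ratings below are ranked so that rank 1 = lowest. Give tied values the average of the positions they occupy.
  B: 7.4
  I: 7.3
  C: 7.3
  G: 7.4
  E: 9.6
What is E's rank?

5

Sorted (ascending): 7.3, 7.3, 7.4, 7.4, 9.6
The 2 values of 7.3 occupy positions 1–2 → average rank (1+2)/2 = 1.5.
The 2 values of 7.4 occupy positions 3–4 → average rank (3+4)/2 = 3.5.
E has value 9.6 → rank 5.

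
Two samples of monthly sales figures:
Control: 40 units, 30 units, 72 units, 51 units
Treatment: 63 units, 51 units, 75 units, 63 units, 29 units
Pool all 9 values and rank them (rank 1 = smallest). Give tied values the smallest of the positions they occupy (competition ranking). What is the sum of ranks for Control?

17

Sorted (ascending): 29, 30, 40, 51, 51, 63, 63, 72, 75
The 2 values of 51 occupy positions 4–5 → each gets rank 4.
The 2 values of 63 occupy positions 6–7 → each gets rank 6.
Control values → pooled ranks: 40→3, 30→2, 72→8, 51→4
Rank sum = 3 + 2 + 8 + 4 = 17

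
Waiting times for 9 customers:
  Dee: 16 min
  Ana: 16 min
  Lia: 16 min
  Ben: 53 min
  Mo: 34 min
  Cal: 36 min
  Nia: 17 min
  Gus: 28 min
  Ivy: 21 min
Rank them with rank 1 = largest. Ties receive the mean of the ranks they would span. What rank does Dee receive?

Sorted (descending): 53, 36, 34, 28, 21, 17, 16, 16, 16
The 3 values of 16 occupy positions 7–9 → average rank 8.
Dee has value 16 min → rank 8.

8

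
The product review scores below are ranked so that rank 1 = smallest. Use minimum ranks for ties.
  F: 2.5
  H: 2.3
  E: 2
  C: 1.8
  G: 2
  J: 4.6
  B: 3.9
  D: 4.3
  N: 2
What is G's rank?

Sorted (ascending): 1.8, 2, 2, 2, 2.3, 2.5, 3.9, 4.3, 4.6
The 3 values of 2 occupy positions 2–4 → each gets rank 2.
G has value 2 → rank 2.

2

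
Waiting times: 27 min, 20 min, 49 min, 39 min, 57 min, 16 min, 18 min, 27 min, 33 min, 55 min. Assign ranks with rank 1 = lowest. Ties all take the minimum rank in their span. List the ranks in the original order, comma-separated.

4, 3, 8, 7, 10, 1, 2, 4, 6, 9

Sorted (ascending): 16, 18, 20, 27, 27, 33, 39, 49, 55, 57
The 2 values of 27 occupy positions 4–5 → each gets rank 4.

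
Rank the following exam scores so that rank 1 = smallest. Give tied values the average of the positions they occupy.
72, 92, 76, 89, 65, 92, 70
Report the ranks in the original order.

Sorted (ascending): 65, 70, 72, 76, 89, 92, 92
The 2 values of 92 occupy positions 6–7 → average rank (6+7)/2 = 6.5.

3, 6.5, 4, 5, 1, 6.5, 2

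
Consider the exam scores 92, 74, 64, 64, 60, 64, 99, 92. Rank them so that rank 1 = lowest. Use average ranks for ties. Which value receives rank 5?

74

Sorted (ascending): 60, 64, 64, 64, 74, 92, 92, 99
The 3 values of 64 occupy positions 2–4 → average rank 3.
The 2 values of 92 occupy positions 6–7 → average rank (6+7)/2 = 6.5.
Rank 5 → value 74.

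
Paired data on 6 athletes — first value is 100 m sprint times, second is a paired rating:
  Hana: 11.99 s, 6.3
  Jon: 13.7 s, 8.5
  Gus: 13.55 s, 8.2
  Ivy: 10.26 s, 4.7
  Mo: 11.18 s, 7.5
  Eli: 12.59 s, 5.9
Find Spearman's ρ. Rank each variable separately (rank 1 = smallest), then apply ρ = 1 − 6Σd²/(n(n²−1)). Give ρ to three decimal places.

Ranks of variable 1: 3, 6, 5, 1, 2, 4
Ranks of variable 2: 3, 6, 5, 1, 4, 2
d = r₁ − r₂: 0, 0, 0, 0, -2, 2
d²: 0, 0, 0, 0, 4, 4; Σd² = 8
ρ = 1 − 6·8/(6·35) = 1 − 48/210 = 0.771

0.771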